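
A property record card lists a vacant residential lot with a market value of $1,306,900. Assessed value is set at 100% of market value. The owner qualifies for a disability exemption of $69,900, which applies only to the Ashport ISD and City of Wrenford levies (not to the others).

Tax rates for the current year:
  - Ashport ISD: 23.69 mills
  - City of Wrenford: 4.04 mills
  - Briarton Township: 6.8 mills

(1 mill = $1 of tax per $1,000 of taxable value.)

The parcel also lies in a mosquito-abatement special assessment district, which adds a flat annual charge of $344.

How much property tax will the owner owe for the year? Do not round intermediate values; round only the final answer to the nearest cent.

Assessed value = $1,306,900 × 1 = $1,306,900
Ashport ISD: ($1,306,900 − $69,900) × 0.02369 = $1,237,000 × 0.02369 = $29,304.53
City of Wrenford: ($1,306,900 − $69,900) × 0.00404 = $1,237,000 × 0.00404 = $4,997.48
Briarton Township: $1,306,900 × 0.0068 = $8,886.92
Levies subtotal = $43,188.93
Total = $43,188.93 + $344 = $43,532.93

$43,532.93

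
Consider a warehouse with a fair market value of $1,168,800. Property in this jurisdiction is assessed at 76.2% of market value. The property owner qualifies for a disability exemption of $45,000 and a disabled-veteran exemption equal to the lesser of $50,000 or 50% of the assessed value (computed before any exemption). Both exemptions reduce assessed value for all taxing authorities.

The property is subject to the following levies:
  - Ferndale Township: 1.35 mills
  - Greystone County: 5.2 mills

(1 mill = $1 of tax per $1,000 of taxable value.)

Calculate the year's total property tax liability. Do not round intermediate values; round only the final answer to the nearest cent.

$5,211.35

Assessed value = $1,168,800 × 0.762 = $890,625.6
Disabled-veteran exemption = min($50,000, 50% × $890,625.6) = min($50,000, $445,312.8) = $50,000 (dollar cap binds)
Taxable value = $890,625.6 − $45,000 − $50,000 = $795,625.6
Ferndale Township: $795,625.6 × 0.00135 = $1,074.09456
Greystone County: $795,625.6 × 0.0052 = $4,137.25312
Total = $5,211.34768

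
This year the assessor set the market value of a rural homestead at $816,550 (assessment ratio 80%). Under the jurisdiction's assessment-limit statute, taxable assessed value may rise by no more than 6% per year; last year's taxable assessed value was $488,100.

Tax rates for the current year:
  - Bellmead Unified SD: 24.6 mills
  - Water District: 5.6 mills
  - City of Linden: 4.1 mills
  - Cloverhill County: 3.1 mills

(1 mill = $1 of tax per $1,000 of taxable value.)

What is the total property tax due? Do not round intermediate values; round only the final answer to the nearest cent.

$19,350.24

Uncapped assessed value = $816,550 × 0.8 = $653,240
Cap limit = $488,100 × 1.06 = $517,386
Taxable assessed value = min($653,240, $517,386) = $517,386 (cap binds)
Bellmead Unified SD: $517,386 × 0.0246 = $12,727.6956
Water District: $517,386 × 0.0056 = $2,897.3616
City of Linden: $517,386 × 0.0041 = $2,121.2826
Cloverhill County: $517,386 × 0.0031 = $1,603.8966
Total = $19,350.2364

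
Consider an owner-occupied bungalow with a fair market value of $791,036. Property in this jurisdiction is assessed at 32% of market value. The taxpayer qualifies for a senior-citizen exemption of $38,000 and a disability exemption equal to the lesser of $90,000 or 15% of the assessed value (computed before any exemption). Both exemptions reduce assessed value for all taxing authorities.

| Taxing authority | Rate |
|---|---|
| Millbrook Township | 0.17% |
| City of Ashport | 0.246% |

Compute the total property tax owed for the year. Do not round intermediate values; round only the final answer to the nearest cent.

$736.99

Assessed value = $791,036 × 0.32 = $253,131.52
Disability exemption = min($90,000, 15% × $253,131.52) = min($90,000, $37,969.728) = $37,969.728 (percentage binds)
Taxable value = $253,131.52 − $38,000 − $37,969.728 = $177,161.792
Millbrook Township: $177,161.792 × 0.0017 = $301.1750464
City of Ashport: $177,161.792 × 0.00246 = $435.81800832
Total = $736.99305472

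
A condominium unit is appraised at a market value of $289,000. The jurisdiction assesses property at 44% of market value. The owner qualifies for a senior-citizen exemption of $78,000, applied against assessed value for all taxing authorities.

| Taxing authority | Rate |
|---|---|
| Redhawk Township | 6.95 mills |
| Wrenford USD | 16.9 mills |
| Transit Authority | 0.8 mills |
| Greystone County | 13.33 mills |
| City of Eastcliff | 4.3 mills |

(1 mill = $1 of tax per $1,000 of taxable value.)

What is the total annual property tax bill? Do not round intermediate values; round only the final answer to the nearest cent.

$2,078.48

Assessed value = $289,000 × 0.44 = $127,160
Taxable value = $127,160 − $78,000 = $49,160
Redhawk Township: $49,160 × 0.00695 = $341.662
Wrenford USD: $49,160 × 0.0169 = $830.804
Transit Authority: $49,160 × 0.0008 = $39.328
Greystone County: $49,160 × 0.01333 = $655.3028
City of Eastcliff: $49,160 × 0.0043 = $211.388
Total = $341.662 + $830.804 + $39.328 + $655.3028 + $211.388 = $2,078.4848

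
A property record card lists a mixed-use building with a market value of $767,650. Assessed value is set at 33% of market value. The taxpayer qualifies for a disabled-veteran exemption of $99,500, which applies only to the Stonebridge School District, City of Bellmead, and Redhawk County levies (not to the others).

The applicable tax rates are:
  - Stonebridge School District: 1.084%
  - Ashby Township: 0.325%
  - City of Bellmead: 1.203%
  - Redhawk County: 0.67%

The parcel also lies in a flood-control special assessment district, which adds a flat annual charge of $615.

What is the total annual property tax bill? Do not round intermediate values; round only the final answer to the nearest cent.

Assessed value = $767,650 × 0.33 = $253,324.5
Stonebridge School District: ($253,324.5 − $99,500) × 0.01084 = $153,824.5 × 0.01084 = $1,667.45758
Ashby Township: $253,324.5 × 0.00325 = $823.304625
City of Bellmead: ($253,324.5 − $99,500) × 0.01203 = $153,824.5 × 0.01203 = $1,850.508735
Redhawk County: ($253,324.5 − $99,500) × 0.0067 = $153,824.5 × 0.0067 = $1,030.62415
Levies subtotal = $5,371.89509
Total = $5,371.89509 + $615 = $5,986.89509

$5,986.90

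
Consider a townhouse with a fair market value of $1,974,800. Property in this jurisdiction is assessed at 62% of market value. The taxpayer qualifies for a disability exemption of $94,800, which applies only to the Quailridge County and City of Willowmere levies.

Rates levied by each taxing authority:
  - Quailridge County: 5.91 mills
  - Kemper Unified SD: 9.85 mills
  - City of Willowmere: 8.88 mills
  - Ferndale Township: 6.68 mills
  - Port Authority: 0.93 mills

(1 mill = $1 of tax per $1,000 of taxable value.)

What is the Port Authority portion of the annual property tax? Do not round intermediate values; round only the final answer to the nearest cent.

$1,138.67

Assessed value = $1,974,800 × 0.62 = $1,224,376
Port Authority taxable value = $1,224,376 (exemption does not apply)
Port Authority levy = $1,224,376 × 0.00093 = $1,138.66968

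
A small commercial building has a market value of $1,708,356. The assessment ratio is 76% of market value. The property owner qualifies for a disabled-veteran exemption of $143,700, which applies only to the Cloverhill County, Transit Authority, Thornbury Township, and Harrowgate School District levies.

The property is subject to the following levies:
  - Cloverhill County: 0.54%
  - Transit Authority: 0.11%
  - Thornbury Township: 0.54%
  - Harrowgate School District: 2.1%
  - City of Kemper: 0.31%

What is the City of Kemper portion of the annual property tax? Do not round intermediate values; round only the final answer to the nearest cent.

$4,024.89

Assessed value = $1,708,356 × 0.76 = $1,298,350.56
City of Kemper taxable value = $1,298,350.56 (exemption does not apply)
City of Kemper levy = $1,298,350.56 × 0.0031 = $4,024.886736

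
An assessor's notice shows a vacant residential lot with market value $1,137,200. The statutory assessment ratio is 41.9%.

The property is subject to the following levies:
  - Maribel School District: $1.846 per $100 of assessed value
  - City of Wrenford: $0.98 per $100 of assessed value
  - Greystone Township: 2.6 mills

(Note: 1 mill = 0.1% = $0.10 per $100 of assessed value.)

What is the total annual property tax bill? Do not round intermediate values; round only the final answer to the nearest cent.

Assessed value = $1,137,200 × 0.419 = $476,486.8
Maribel School District: $476,486.8 × 0.01846 = $8,795.946328
City of Wrenford: $476,486.8 × 0.0098 = $4,669.57064
Greystone Township: $476,486.8 × 0.0026 = $1,238.86568
Total = $14,704.382648

$14,704.38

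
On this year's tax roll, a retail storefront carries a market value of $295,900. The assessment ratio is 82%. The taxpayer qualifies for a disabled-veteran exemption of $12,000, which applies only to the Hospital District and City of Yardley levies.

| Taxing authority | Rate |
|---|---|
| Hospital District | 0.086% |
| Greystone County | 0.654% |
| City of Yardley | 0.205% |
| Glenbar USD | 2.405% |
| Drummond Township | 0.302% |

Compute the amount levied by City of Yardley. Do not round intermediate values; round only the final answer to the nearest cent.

$472.81

Assessed value = $295,900 × 0.82 = $242,638
City of Yardley taxable value = $242,638 − $12,000 = $230,638
City of Yardley levy = $230,638 × 0.00205 = $472.8079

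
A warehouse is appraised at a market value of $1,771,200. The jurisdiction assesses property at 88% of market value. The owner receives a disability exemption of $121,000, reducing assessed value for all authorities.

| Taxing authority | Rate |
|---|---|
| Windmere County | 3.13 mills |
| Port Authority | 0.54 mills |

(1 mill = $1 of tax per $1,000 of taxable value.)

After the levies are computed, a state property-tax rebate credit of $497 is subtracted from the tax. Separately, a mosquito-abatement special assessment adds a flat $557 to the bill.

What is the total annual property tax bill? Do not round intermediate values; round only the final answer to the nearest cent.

Assessed value = $1,771,200 × 0.88 = $1,558,656
Taxable value = $1,558,656 − $121,000 = $1,437,656
Windmere County: $1,437,656 × 0.00313 = $4,499.86328
Port Authority: $1,437,656 × 0.00054 = $776.33424
Levies subtotal = $5,276.19752
After credit = $5,276.19752 − $497 = $4,779.19752
Total = $4,779.19752 + $557 = $5,336.19752

$5,336.20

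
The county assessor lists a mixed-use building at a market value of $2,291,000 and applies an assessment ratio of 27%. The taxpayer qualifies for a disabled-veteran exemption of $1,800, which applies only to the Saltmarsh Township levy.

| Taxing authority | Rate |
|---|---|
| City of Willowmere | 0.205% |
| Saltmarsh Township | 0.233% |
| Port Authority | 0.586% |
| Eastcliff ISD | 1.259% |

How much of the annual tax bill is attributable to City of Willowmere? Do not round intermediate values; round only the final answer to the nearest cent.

Assessed value = $2,291,000 × 0.27 = $618,570
City of Willowmere taxable value = $618,570 (exemption does not apply)
City of Willowmere levy = $618,570 × 0.00205 = $1,268.0685

$1,268.07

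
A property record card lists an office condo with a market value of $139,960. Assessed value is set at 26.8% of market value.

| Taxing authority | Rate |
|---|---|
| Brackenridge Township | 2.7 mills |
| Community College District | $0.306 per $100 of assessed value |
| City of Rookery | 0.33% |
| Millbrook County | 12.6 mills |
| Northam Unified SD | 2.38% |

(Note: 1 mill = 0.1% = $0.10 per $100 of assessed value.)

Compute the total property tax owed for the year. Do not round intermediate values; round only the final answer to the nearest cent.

$1,705.17

Assessed value = $139,960 × 0.268 = $37,509.28
Brackenridge Township: $37,509.28 × 0.0027 = $101.275056
Community College District: $37,509.28 × 0.00306 = $114.7783968
City of Rookery: $37,509.28 × 0.0033 = $123.780624
Millbrook County: $37,509.28 × 0.0126 = $472.616928
Northam Unified SD: $37,509.28 × 0.0238 = $892.720864
Total = $1,705.1718688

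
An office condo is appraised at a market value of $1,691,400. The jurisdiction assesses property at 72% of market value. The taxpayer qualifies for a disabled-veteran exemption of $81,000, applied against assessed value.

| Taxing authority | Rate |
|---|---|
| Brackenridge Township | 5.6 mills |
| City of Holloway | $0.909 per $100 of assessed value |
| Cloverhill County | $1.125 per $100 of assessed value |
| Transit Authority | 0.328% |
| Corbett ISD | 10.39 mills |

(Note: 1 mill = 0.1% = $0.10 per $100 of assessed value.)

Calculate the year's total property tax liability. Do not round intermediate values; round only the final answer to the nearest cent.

Assessed value = $1,691,400 × 0.72 = $1,217,808
Taxable value = $1,217,808 − $81,000 = $1,136,808
Brackenridge Township: $1,136,808 × 0.0056 = $6,366.1248
City of Holloway: $1,136,808 × 0.00909 = $10,333.58472
Cloverhill County: $1,136,808 × 0.01125 = $12,789.09
Transit Authority: $1,136,808 × 0.00328 = $3,728.73024
Corbett ISD: $1,136,808 × 0.01039 = $11,811.43512
Total = $45,028.96488

$45,028.96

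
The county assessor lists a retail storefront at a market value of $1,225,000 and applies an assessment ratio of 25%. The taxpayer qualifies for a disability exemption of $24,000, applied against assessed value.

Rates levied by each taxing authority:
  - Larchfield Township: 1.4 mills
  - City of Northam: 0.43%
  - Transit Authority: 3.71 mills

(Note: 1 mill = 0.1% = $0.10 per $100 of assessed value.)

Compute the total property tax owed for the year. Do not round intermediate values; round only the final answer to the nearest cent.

Assessed value = $1,225,000 × 0.25 = $306,250
Taxable value = $306,250 − $24,000 = $282,250
Larchfield Township: $282,250 × 0.0014 = $395.15
City of Northam: $282,250 × 0.0043 = $1,213.675
Transit Authority: $282,250 × 0.00371 = $1,047.1475
Total = $2,655.9725

$2,655.97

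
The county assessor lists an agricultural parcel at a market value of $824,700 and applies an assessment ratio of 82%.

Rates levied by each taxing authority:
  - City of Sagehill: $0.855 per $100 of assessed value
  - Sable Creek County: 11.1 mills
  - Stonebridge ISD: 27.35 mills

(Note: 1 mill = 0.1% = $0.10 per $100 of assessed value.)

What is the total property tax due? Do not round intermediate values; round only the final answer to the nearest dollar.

Assessed value = $824,700 × 0.82 = $676,254
City of Sagehill: $676,254 × 0.00855 = $5,781.9717
Sable Creek County: $676,254 × 0.0111 = $7,506.4194
Stonebridge ISD: $676,254 × 0.02735 = $18,495.5469
Total = $31,783.938

$31,784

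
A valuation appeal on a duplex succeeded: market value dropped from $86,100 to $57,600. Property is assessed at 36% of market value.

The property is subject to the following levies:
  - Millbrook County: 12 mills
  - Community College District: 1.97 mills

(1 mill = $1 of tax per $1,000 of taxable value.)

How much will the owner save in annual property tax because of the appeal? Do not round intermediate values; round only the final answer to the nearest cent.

Old assessed value = $86,100 × 0.36 = $30,996
New assessed value = $57,600 × 0.36 = $20,736
Combined rate = 0.012 + 0.00197 = 0.01397
Old tax = $30,996 × 0.01397 = $433.01412
New tax = $20,736 × 0.01397 = $289.68192
Reduction = $433.01412 − $289.68192 = $143.3322

$143.33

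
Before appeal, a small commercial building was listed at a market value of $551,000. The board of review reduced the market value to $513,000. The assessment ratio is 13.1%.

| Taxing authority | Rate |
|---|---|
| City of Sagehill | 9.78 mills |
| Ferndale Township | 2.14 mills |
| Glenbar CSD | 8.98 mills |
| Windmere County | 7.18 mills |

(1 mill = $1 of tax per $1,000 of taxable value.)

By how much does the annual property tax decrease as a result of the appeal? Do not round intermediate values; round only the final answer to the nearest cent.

$139.78

Old assessed value = $551,000 × 0.131 = $72,181
New assessed value = $513,000 × 0.131 = $67,203
Combined rate = 0.00978 + 0.00214 + 0.00898 + 0.00718 = 0.02808
Old tax = $72,181 × 0.02808 = $2,026.84248
New tax = $67,203 × 0.02808 = $1,887.06024
Reduction = $2,026.84248 − $1,887.06024 = $139.78224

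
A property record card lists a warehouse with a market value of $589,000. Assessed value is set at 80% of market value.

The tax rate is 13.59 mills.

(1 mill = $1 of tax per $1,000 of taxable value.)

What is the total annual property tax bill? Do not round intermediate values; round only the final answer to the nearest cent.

$6,403.61

Assessed value = $589,000 × 0.8 = $471,200
Tax = $471,200 × 0.01359 = $6,403.608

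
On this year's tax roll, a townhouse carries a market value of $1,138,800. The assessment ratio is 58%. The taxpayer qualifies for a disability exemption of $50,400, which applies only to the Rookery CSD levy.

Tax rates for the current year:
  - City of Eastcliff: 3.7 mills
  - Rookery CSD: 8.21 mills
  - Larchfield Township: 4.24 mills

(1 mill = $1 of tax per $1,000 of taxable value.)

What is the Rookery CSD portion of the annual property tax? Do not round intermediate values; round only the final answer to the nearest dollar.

Assessed value = $1,138,800 × 0.58 = $660,504
Rookery CSD taxable value = $660,504 − $50,400 = $610,104
Rookery CSD levy = $610,104 × 0.00821 = $5,008.95384

$5,009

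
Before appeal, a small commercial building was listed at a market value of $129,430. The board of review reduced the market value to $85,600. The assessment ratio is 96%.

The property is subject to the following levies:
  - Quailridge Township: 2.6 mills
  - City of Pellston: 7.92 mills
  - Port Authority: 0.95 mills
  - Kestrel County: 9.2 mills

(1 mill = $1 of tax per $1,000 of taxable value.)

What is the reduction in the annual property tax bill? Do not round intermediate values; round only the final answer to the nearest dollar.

Old assessed value = $129,430 × 0.96 = $124,252.8
New assessed value = $85,600 × 0.96 = $82,176
Combined rate = 0.0026 + 0.00792 + 0.00095 + 0.0092 = 0.02067
Old tax = $124,252.8 × 0.02067 = $2,568.305376
New tax = $82,176 × 0.02067 = $1,698.57792
Reduction = $2,568.305376 − $1,698.57792 = $869.727456

$870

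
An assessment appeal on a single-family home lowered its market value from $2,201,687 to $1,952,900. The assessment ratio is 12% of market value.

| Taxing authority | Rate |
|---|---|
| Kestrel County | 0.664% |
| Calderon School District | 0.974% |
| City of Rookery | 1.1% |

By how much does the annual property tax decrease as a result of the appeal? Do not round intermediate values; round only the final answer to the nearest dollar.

$817

Old assessed value = $2,201,687 × 0.12 = $264,202.44
New assessed value = $1,952,900 × 0.12 = $234,348
Combined rate = 0.00664 + 0.00974 + 0.011 = 0.02738
Old tax = $264,202.44 × 0.02738 = $7,233.8628072
New tax = $234,348 × 0.02738 = $6,416.44824
Reduction = $7,233.8628072 − $6,416.44824 = $817.4145672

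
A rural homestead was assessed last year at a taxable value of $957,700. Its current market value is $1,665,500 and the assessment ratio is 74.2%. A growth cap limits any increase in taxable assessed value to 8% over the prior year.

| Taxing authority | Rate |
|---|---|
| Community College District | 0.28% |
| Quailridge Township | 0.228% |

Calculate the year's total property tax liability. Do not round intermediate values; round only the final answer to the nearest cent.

Uncapped assessed value = $1,665,500 × 0.742 = $1,235,801
Cap limit = $957,700 × 1.08 = $1,034,316
Taxable assessed value = min($1,235,801, $1,034,316) = $1,034,316 (cap binds)
Community College District: $1,034,316 × 0.0028 = $2,896.0848
Quailridge Township: $1,034,316 × 0.00228 = $2,358.24048
Total = $5,254.32528

$5,254.33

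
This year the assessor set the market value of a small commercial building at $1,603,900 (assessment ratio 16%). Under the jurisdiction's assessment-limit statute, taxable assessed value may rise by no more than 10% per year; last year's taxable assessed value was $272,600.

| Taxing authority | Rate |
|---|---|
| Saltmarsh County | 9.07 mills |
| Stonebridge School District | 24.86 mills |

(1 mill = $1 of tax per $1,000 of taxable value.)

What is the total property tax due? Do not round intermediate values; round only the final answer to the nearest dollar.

Uncapped assessed value = $1,603,900 × 0.16 = $256,624
Cap limit = $272,600 × 1.1 = $299,860
Taxable assessed value = min($256,624, $299,860) = $256,624 (cap does not bind)
Saltmarsh County: $256,624 × 0.00907 = $2,327.57968
Stonebridge School District: $256,624 × 0.02486 = $6,379.67264
Total = $8,707.25232

$8,707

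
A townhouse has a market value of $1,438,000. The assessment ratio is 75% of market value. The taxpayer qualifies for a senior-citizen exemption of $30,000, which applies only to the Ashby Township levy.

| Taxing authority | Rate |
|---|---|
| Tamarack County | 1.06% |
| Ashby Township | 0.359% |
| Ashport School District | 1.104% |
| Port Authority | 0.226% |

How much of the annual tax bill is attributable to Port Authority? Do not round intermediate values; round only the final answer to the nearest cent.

$2,437.41

Assessed value = $1,438,000 × 0.75 = $1,078,500
Port Authority taxable value = $1,078,500 (exemption does not apply)
Port Authority levy = $1,078,500 × 0.00226 = $2,437.41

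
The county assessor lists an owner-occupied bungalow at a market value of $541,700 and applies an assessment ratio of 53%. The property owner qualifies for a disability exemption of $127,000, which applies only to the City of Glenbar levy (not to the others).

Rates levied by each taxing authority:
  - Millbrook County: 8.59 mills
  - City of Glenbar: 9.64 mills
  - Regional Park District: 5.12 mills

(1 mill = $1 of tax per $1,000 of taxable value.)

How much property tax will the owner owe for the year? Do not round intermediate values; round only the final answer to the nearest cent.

Assessed value = $541,700 × 0.53 = $287,101
Millbrook County: $287,101 × 0.00859 = $2,466.19759
City of Glenbar: ($287,101 − $127,000) × 0.00964 = $160,101 × 0.00964 = $1,543.37364
Regional Park District: $287,101 × 0.00512 = $1,469.95712
Total = $5,479.52835

$5,479.53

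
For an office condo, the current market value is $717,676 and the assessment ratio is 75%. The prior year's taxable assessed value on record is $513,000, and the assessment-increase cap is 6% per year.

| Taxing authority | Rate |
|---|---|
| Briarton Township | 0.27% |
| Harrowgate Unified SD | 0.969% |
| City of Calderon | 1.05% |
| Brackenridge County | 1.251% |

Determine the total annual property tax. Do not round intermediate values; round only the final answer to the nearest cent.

Uncapped assessed value = $717,676 × 0.75 = $538,257
Cap limit = $513,000 × 1.06 = $543,780
Taxable assessed value = min($538,257, $543,780) = $538,257 (cap does not bind)
Briarton Township: $538,257 × 0.0027 = $1,453.2939
Harrowgate Unified SD: $538,257 × 0.00969 = $5,215.71033
City of Calderon: $538,257 × 0.0105 = $5,651.6985
Brackenridge County: $538,257 × 0.01251 = $6,733.59507
Total = $19,054.2978

$19,054.30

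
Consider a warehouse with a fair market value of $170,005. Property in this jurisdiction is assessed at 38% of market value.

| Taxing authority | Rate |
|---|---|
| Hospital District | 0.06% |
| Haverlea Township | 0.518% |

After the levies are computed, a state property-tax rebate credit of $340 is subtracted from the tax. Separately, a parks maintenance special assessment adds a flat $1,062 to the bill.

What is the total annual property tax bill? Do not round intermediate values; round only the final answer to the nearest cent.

Assessed value = $170,005 × 0.38 = $64,601.9
Hospital District: $64,601.9 × 0.0006 = $38.76114
Haverlea Township: $64,601.9 × 0.00518 = $334.637842
Levies subtotal = $373.398982
After credit = $373.398982 − $340 = $33.398982
Total = $33.398982 + $1,062 = $1,095.398982

$1,095.40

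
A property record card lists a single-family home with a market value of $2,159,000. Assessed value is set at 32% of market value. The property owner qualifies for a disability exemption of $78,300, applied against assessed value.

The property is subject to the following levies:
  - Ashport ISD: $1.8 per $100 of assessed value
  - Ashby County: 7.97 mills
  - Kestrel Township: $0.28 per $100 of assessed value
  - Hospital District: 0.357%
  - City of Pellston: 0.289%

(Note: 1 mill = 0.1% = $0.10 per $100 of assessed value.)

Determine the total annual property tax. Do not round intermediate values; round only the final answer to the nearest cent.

$21,581.19

Assessed value = $2,159,000 × 0.32 = $690,880
Taxable value = $690,880 − $78,300 = $612,580
Ashport ISD: $612,580 × 0.018 = $11,026.44
Ashby County: $612,580 × 0.00797 = $4,882.2626
Kestrel Township: $612,580 × 0.0028 = $1,715.224
Hospital District: $612,580 × 0.00357 = $2,186.9106
City of Pellston: $612,580 × 0.00289 = $1,770.3562
Total = $21,581.1934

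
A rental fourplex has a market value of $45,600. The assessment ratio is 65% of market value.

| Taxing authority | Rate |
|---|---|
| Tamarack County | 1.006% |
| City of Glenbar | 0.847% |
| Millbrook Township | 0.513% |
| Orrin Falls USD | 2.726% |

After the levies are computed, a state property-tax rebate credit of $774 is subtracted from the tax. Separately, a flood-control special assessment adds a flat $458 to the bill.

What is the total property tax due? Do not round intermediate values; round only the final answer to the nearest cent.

Assessed value = $45,600 × 0.65 = $29,640
Tamarack County: $29,640 × 0.01006 = $298.1784
City of Glenbar: $29,640 × 0.00847 = $251.0508
Millbrook Township: $29,640 × 0.00513 = $152.0532
Orrin Falls USD: $29,640 × 0.02726 = $807.9864
Levies subtotal = $1,509.2688
After credit = $1,509.2688 − $774 = $735.2688
Total = $735.2688 + $458 = $1,193.2688

$1,193.27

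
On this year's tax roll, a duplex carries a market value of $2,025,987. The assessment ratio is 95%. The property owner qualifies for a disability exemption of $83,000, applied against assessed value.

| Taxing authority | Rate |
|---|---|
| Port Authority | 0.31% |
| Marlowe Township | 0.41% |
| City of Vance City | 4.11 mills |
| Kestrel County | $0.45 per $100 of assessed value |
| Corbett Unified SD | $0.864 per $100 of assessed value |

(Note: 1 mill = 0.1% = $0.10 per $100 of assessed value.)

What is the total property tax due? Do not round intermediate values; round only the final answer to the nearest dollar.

Assessed value = $2,025,987 × 0.95 = $1,924,687.65
Taxable value = $1,924,687.65 − $83,000 = $1,841,687.65
Port Authority: $1,841,687.65 × 0.0031 = $5,709.231715
Marlowe Township: $1,841,687.65 × 0.0041 = $7,550.919365
City of Vance City: $1,841,687.65 × 0.00411 = $7,569.3362415
Kestrel County: $1,841,687.65 × 0.0045 = $8,287.594425
Corbett Unified SD: $1,841,687.65 × 0.00864 = $15,912.181296
Total = $45,029.2630425

$45,029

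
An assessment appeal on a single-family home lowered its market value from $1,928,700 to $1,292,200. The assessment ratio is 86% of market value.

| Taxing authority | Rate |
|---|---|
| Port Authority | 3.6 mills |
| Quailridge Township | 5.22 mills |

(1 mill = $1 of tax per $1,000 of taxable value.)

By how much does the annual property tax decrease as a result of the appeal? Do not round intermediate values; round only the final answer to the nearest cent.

Old assessed value = $1,928,700 × 0.86 = $1,658,682
New assessed value = $1,292,200 × 0.86 = $1,111,292
Combined rate = 0.0036 + 0.00522 = 0.00882
Old tax = $1,658,682 × 0.00882 = $14,629.57524
New tax = $1,111,292 × 0.00882 = $9,801.59544
Reduction = $14,629.57524 − $9,801.59544 = $4,827.9798

$4,827.98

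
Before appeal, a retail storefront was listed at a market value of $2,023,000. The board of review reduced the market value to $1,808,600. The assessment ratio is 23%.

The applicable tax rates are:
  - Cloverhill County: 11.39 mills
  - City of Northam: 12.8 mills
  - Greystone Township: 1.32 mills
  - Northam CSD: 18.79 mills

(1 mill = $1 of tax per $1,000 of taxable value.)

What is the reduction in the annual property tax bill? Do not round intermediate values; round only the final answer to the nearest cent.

Old assessed value = $2,023,000 × 0.23 = $465,290
New assessed value = $1,808,600 × 0.23 = $415,978
Combined rate = 0.01139 + 0.0128 + 0.00132 + 0.01879 = 0.0443
Old tax = $465,290 × 0.0443 = $20,612.347
New tax = $415,978 × 0.0443 = $18,427.8254
Reduction = $20,612.347 − $18,427.8254 = $2,184.5216

$2,184.52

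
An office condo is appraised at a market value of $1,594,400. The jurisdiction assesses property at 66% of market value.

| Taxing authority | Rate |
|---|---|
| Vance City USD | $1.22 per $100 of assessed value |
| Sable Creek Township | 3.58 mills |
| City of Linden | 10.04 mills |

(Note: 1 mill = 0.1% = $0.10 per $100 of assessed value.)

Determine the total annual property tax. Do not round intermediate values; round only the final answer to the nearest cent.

Assessed value = $1,594,400 × 0.66 = $1,052,304
Vance City USD: $1,052,304 × 0.0122 = $12,838.1088
Sable Creek Township: $1,052,304 × 0.00358 = $3,767.24832
City of Linden: $1,052,304 × 0.01004 = $10,565.13216
Total = $27,170.48928

$27,170.49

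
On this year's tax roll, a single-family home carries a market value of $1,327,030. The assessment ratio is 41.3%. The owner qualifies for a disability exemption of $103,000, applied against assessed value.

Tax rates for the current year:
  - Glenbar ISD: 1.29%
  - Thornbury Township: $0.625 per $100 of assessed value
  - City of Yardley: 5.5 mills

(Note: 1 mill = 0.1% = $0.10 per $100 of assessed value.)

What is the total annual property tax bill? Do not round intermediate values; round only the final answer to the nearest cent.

$10,970.81

Assessed value = $1,327,030 × 0.413 = $548,063.39
Taxable value = $548,063.39 − $103,000 = $445,063.39
Glenbar ISD: $445,063.39 × 0.0129 = $5,741.317731
Thornbury Township: $445,063.39 × 0.00625 = $2,781.6461875
City of Yardley: $445,063.39 × 0.0055 = $2,447.848645
Total = $10,970.8125635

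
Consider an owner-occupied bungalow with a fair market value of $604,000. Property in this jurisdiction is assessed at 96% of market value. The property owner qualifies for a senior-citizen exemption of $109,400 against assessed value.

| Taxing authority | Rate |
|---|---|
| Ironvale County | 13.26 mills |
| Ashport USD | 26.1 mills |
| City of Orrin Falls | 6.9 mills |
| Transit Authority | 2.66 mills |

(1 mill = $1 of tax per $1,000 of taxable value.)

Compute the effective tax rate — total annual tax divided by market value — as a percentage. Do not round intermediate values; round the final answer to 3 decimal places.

Assessed value = $604,000 × 0.96 = $579,840
Taxable value = $579,840 − $109,400 = $470,440
Ironvale County: $470,440 × 0.01326 = $6,238.0344
Ashport USD: $470,440 × 0.0261 = $12,278.484
City of Orrin Falls: $470,440 × 0.0069 = $3,246.036
Transit Authority: $470,440 × 0.00266 = $1,251.3704
Total tax = $23,013.9248
Effective rate = $23,013.9248 ÷ $604,000 = 3.810% of market value

3.810%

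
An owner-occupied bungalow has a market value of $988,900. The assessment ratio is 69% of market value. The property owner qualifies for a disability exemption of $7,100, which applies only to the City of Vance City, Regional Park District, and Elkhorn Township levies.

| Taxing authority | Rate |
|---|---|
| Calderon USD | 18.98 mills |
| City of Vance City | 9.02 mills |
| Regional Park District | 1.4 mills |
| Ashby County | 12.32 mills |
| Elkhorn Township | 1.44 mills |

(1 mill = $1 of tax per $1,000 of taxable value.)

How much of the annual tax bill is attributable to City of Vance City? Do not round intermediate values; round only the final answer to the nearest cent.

$6,090.67

Assessed value = $988,900 × 0.69 = $682,341
City of Vance City taxable value = $682,341 − $7,100 = $675,241
City of Vance City levy = $675,241 × 0.00902 = $6,090.67382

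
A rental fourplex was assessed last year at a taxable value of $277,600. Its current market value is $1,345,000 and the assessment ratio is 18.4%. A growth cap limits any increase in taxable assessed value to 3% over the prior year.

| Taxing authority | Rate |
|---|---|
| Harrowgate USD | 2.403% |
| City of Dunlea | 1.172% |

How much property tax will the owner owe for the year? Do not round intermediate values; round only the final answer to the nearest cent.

Uncapped assessed value = $1,345,000 × 0.184 = $247,480
Cap limit = $277,600 × 1.03 = $285,928
Taxable assessed value = min($247,480, $285,928) = $247,480 (cap does not bind)
Harrowgate USD: $247,480 × 0.02403 = $5,946.9444
City of Dunlea: $247,480 × 0.01172 = $2,900.4656
Total = $8,847.41

$8,847.41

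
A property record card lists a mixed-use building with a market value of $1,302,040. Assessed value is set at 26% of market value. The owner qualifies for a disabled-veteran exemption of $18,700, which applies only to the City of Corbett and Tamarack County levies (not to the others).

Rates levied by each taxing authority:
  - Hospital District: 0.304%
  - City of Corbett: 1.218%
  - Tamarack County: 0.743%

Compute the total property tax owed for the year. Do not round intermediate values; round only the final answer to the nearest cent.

Assessed value = $1,302,040 × 0.26 = $338,530.4
Hospital District: $338,530.4 × 0.00304 = $1,029.132416
City of Corbett: ($338,530.4 − $18,700) × 0.01218 = $319,830.4 × 0.01218 = $3,895.534272
Tamarack County: ($338,530.4 − $18,700) × 0.00743 = $319,830.4 × 0.00743 = $2,376.339872
Total = $7,301.00656

$7,301.01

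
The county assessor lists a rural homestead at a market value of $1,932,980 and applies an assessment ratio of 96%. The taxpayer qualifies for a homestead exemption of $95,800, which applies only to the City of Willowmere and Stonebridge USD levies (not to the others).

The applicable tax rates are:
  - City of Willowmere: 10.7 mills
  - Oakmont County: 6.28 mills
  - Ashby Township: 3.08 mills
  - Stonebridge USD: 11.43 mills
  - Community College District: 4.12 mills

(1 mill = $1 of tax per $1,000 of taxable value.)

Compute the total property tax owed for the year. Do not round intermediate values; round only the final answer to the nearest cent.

$63,960.03

Assessed value = $1,932,980 × 0.96 = $1,855,660.8
City of Willowmere: ($1,855,660.8 − $95,800) × 0.0107 = $1,759,860.8 × 0.0107 = $18,830.51056
Oakmont County: $1,855,660.8 × 0.00628 = $11,653.549824
Ashby Township: $1,855,660.8 × 0.00308 = $5,715.435264
Stonebridge USD: ($1,855,660.8 − $95,800) × 0.01143 = $1,759,860.8 × 0.01143 = $20,115.208944
Community College District: $1,855,660.8 × 0.00412 = $7,645.322496
Total = $63,960.027088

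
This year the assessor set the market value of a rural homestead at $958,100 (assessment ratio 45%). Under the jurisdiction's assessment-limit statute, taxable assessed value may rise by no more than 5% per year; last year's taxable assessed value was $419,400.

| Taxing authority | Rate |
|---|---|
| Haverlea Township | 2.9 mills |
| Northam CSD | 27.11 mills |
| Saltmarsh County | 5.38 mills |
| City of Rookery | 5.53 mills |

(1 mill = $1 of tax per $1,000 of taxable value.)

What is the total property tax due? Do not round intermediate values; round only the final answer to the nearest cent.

$17,642.45

Uncapped assessed value = $958,100 × 0.45 = $431,145
Cap limit = $419,400 × 1.05 = $440,370
Taxable assessed value = min($431,145, $440,370) = $431,145 (cap does not bind)
Haverlea Township: $431,145 × 0.0029 = $1,250.3205
Northam CSD: $431,145 × 0.02711 = $11,688.34095
Saltmarsh County: $431,145 × 0.00538 = $2,319.5601
City of Rookery: $431,145 × 0.00553 = $2,384.23185
Total = $17,642.4534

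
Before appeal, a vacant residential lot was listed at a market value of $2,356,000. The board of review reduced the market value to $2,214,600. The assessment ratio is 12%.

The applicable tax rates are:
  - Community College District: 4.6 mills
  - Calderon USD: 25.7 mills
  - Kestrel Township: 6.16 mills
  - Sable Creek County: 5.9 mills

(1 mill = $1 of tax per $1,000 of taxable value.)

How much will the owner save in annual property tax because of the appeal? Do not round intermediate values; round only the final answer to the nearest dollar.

$719

Old assessed value = $2,356,000 × 0.12 = $282,720
New assessed value = $2,214,600 × 0.12 = $265,752
Combined rate = 0.0046 + 0.0257 + 0.00616 + 0.0059 = 0.04236
Old tax = $282,720 × 0.04236 = $11,976.0192
New tax = $265,752 × 0.04236 = $11,257.25472
Reduction = $11,976.0192 − $11,257.25472 = $718.76448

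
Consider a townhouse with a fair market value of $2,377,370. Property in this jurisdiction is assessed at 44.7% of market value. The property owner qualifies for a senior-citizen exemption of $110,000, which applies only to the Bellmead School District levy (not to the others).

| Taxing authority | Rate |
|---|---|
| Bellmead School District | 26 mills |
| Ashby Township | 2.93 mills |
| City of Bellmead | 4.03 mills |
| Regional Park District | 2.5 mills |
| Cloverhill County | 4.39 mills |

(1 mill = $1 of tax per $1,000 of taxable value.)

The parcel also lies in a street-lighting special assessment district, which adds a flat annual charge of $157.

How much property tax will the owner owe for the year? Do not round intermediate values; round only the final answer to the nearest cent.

$39,644.97

Assessed value = $2,377,370 × 0.447 = $1,062,684.39
Bellmead School District: ($1,062,684.39 − $110,000) × 0.026 = $952,684.39 × 0.026 = $24,769.79414
Ashby Township: $1,062,684.39 × 0.00293 = $3,113.6652627
City of Bellmead: $1,062,684.39 × 0.00403 = $4,282.6180917
Regional Park District: $1,062,684.39 × 0.0025 = $2,656.710975
Cloverhill County: $1,062,684.39 × 0.00439 = $4,665.1844721
Levies subtotal = $39,487.9729415
Total = $39,487.9729415 + $157 = $39,644.9729415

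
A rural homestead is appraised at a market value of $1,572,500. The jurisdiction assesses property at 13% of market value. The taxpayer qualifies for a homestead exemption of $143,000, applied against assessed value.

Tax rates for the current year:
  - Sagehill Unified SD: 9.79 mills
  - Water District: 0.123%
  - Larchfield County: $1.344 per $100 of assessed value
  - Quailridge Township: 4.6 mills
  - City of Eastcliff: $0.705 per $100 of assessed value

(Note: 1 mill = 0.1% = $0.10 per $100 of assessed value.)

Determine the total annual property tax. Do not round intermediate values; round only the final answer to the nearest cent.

Assessed value = $1,572,500 × 0.13 = $204,425
Taxable value = $204,425 − $143,000 = $61,425
Sagehill Unified SD: $61,425 × 0.00979 = $601.35075
Water District: $61,425 × 0.00123 = $75.55275
Larchfield County: $61,425 × 0.01344 = $825.552
Quailridge Township: $61,425 × 0.0046 = $282.555
City of Eastcliff: $61,425 × 0.00705 = $433.04625
Total = $2,218.05675

$2,218.06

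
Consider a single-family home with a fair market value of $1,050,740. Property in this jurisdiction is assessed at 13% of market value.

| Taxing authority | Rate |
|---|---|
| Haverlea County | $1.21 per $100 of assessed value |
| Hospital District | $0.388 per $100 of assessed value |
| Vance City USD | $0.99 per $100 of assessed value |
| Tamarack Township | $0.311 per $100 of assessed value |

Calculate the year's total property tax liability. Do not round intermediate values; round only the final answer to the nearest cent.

Assessed value = $1,050,740 × 0.13 = $136,596.2
Haverlea County: $136,596.2 × 0.0121 = $1,652.81402
Hospital District: $136,596.2 × 0.00388 = $529.993256
Vance City USD: $136,596.2 × 0.0099 = $1,352.30238
Tamarack Township: $136,596.2 × 0.00311 = $424.814182
Total = $1,652.81402 + $529.993256 + $1,352.30238 + $424.814182 = $3,959.923838

$3,959.92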